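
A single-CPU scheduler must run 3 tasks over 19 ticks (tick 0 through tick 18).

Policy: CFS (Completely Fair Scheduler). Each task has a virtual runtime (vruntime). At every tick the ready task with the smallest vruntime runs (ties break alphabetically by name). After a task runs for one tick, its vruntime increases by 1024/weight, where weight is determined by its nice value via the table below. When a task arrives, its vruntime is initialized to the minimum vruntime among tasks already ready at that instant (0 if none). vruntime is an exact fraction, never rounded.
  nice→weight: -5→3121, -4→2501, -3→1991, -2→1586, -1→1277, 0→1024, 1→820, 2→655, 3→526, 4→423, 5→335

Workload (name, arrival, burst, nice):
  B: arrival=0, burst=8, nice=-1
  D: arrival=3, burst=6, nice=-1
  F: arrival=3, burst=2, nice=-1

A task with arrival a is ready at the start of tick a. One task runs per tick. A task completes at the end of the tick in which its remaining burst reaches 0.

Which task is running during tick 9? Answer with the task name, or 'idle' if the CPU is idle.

t=0: vr[B=0] → run B
t=1: vr[B=1024/1277] → run B
t=2: vr[B=2048/1277] → run B
t=3: vr[B=3072/1277 D=3072/1277 F=3072/1277] → run B
t=4: vr[B=4096/1277 D=3072/1277 F=3072/1277] → run D
t=5: vr[B=4096/1277 D=4096/1277 F=3072/1277] → run F
t=6: vr[B=4096/1277 D=4096/1277 F=4096/1277] → run B
t=7: vr[B=5120/1277 D=4096/1277 F=4096/1277] → run D
t=8: vr[B=5120/1277 D=5120/1277 F=4096/1277] → run F
t=9: vr[B=5120/1277 D=5120/1277] → run B
t=10: vr[B=6144/1277 D=5120/1277] → run D
t=11: vr[B=6144/1277 D=6144/1277] → run B
t=12: vr[B=7168/1277 D=6144/1277] → run D
t=13: vr[B=7168/1277 D=7168/1277] → run B
t=14: vr[D=7168/1277] → run D
t=15: vr[D=8192/1277] → run D
t=16: (idle)
t=17: (idle)
t=18: (idle)

running at tick 9 = B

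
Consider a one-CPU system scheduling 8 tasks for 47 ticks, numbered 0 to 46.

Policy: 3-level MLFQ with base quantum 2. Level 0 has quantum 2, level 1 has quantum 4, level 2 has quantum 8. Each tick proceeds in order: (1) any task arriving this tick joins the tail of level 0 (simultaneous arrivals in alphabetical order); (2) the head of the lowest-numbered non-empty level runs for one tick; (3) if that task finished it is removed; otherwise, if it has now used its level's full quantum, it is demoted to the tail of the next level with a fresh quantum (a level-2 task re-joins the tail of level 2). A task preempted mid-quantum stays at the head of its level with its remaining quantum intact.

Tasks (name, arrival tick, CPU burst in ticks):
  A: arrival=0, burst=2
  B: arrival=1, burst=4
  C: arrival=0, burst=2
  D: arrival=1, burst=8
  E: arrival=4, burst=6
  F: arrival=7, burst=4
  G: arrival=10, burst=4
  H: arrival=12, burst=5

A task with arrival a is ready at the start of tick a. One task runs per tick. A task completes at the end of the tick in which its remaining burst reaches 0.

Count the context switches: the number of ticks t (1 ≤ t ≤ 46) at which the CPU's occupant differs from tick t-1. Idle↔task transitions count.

context switches = 15

t=0: L0/L1/L2 = AC/-/- → run A
t=1: L0/L1/L2 = ACBD/-/- → run A
t=2: L0/L1/L2 = CBD/-/- → run C
t=3: L0/L1/L2 = CBD/-/- → run C
t=4: L0/L1/L2 = BDE/-/- → run B
t=5: L0/L1/L2 = BDE/-/- → run B
t=6: L0/L1/L2 = DE/B/- → run D
t=7: L0/L1/L2 = DEF/B/- → run D
t=8: L0/L1/L2 = EF/BD/- → run E
t=9: L0/L1/L2 = EF/BD/- → run E
t=10: L0/L1/L2 = FG/BDE/- → run F
t=11: L0/L1/L2 = FG/BDE/- → run F
t=12: L0/L1/L2 = GH/BDEF/- → run G
t=13: L0/L1/L2 = GH/BDEF/- → run G
t=14: L0/L1/L2 = H/BDEFG/- → run H
t=15: L0/L1/L2 = H/BDEFG/- → run H
t=16: L0/L1/L2 = -/BDEFGH/- → run B
t=17: L0/L1/L2 = -/BDEFGH/- → run B
t=18: L0/L1/L2 = -/DEFGH/- → run D
t=19: L0/L1/L2 = -/DEFGH/- → run D
t=20: L0/L1/L2 = -/DEFGH/- → run D
t=21: L0/L1/L2 = -/DEFGH/- → run D
t=22: L0/L1/L2 = -/EFGH/D → run E
t=23: L0/L1/L2 = -/EFGH/D → run E
t=24: L0/L1/L2 = -/EFGH/D → run E
t=25: L0/L1/L2 = -/EFGH/D → run E
t=26: L0/L1/L2 = -/FGH/D → run F
t=27: L0/L1/L2 = -/FGH/D → run F
t=28: L0/L1/L2 = -/GH/D → run G
t=29: L0/L1/L2 = -/GH/D → run G
t=30: L0/L1/L2 = -/H/D → run H
t=31: L0/L1/L2 = -/H/D → run H
t=32: L0/L1/L2 = -/H/D → run H
t=33: L0/L1/L2 = -/-/D → run D
t=34: L0/L1/L2 = -/-/D → run D
t=35: (idle)
t=36: (idle)
t=37: (idle)
t=38: (idle)
t=39: (idle)
t=40: (idle)
t=41: (idle)
t=42: (idle)
t=43: (idle)
t=44: (idle)
t=45: (idle)
t=46: (idle)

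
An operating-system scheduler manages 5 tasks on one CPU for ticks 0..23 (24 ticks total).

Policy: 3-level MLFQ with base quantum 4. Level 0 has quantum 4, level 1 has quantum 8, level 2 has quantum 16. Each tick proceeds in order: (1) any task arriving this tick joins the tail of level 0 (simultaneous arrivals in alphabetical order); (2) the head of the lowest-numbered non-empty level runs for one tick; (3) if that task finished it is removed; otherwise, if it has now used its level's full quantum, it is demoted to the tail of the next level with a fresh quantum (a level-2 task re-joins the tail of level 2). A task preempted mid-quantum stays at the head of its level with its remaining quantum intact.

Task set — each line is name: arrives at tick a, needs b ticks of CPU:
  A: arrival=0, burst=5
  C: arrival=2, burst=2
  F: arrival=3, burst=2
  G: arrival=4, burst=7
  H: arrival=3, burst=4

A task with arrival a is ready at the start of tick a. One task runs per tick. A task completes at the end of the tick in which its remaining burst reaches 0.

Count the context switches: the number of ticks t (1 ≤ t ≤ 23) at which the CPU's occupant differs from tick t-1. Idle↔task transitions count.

t=0: L0/L1/L2 = A/-/- → run A
t=1: L0/L1/L2 = A/-/- → run A
t=2: L0/L1/L2 = AC/-/- → run A
t=3: L0/L1/L2 = ACFH/-/- → run A
t=4: L0/L1/L2 = CFHG/A/- → run C
t=5: L0/L1/L2 = CFHG/A/- → run C
t=6: L0/L1/L2 = FHG/A/- → run F
t=7: L0/L1/L2 = FHG/A/- → run F
t=8: L0/L1/L2 = HG/A/- → run H
t=9: L0/L1/L2 = HG/A/- → run H
t=10: L0/L1/L2 = HG/A/- → run H
t=11: L0/L1/L2 = HG/A/- → run H
t=12: L0/L1/L2 = G/A/- → run G
t=13: L0/L1/L2 = G/A/- → run G
t=14: L0/L1/L2 = G/A/- → run G
t=15: L0/L1/L2 = G/A/- → run G
t=16: L0/L1/L2 = -/AG/- → run A
t=17: L0/L1/L2 = -/G/- → run G
t=18: L0/L1/L2 = -/G/- → run G
t=19: L0/L1/L2 = -/G/- → run G
t=20: (idle)
t=21: (idle)
t=22: (idle)
t=23: (idle)

context switches = 7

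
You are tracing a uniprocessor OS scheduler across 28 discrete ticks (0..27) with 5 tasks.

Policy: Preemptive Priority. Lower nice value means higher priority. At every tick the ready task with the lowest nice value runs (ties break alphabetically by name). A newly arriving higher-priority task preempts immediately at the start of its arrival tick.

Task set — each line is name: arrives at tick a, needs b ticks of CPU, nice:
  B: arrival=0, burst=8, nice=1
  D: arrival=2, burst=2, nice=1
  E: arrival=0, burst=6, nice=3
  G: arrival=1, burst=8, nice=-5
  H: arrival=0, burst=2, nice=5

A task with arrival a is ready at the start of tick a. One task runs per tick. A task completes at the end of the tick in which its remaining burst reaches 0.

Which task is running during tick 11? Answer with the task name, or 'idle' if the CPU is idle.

running at tick 11 = B

t=0: ready={B,E,H} → run B
t=1: ready={B,E,G,H} → run G
t=2: ready={B,D,E,G,H} → run G
t=3: ready={B,D,E,G,H} → run G
t=4: ready={B,D,E,G,H} → run G
t=5: ready={B,D,E,G,H} → run G
t=6: ready={B,D,E,G,H} → run G
t=7: ready={B,D,E,G,H} → run G
t=8: ready={B,D,E,G,H} → run G
t=9: ready={B,D,E,H} → run B
t=10: ready={B,D,E,H} → run B
t=11: ready={B,D,E,H} → run B
t=12: ready={B,D,E,H} → run B
t=13: ready={B,D,E,H} → run B
t=14: ready={B,D,E,H} → run B
t=15: ready={B,D,E,H} → run B
t=16: ready={D,E,H} → run D
t=17: ready={D,E,H} → run D
t=18: ready={E,H} → run E
t=19: ready={E,H} → run E
t=20: ready={E,H} → run E
t=21: ready={E,H} → run E
t=22: ready={E,H} → run E
t=23: ready={E,H} → run E
t=24: ready={H} → run H
t=25: ready={H} → run H
t=26: (idle)
t=27: (idle)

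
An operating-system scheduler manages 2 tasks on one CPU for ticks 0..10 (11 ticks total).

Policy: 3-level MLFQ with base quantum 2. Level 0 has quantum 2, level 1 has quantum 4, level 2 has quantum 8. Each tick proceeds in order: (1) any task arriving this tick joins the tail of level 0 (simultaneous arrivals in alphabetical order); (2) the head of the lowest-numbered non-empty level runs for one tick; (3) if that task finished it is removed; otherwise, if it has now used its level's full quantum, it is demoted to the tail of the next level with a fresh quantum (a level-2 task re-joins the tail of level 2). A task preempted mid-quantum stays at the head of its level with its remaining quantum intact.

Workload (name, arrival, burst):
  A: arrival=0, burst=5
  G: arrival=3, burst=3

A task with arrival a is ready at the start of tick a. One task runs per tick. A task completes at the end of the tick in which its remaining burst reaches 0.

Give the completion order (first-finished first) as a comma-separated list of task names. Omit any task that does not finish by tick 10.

t=0: L0/L1/L2 = A/-/- → run A
t=1: L0/L1/L2 = A/-/- → run A
t=2: L0/L1/L2 = -/A/- → run A
t=3: L0/L1/L2 = G/A/- → run G
t=4: L0/L1/L2 = G/A/- → run G
t=5: L0/L1/L2 = -/AG/- → run A
t=6: L0/L1/L2 = -/AG/- → run A
t=7: L0/L1/L2 = -/G/- → run G
t=8: (idle)
t=9: (idle)
t=10: (idle)

completion order = A, G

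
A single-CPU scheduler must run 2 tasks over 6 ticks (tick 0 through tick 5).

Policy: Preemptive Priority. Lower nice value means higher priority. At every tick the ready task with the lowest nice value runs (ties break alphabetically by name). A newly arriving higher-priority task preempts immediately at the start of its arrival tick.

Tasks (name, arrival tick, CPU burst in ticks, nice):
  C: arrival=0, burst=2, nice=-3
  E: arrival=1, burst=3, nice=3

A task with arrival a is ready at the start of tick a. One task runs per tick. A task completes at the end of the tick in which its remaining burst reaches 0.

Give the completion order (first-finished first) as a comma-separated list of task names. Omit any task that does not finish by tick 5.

t=0: ready={C} → run C
t=1: ready={C,E} → run C
t=2: ready={E} → run E
t=3: ready={E} → run E
t=4: ready={E} → run E
t=5: (idle)

completion order = C, E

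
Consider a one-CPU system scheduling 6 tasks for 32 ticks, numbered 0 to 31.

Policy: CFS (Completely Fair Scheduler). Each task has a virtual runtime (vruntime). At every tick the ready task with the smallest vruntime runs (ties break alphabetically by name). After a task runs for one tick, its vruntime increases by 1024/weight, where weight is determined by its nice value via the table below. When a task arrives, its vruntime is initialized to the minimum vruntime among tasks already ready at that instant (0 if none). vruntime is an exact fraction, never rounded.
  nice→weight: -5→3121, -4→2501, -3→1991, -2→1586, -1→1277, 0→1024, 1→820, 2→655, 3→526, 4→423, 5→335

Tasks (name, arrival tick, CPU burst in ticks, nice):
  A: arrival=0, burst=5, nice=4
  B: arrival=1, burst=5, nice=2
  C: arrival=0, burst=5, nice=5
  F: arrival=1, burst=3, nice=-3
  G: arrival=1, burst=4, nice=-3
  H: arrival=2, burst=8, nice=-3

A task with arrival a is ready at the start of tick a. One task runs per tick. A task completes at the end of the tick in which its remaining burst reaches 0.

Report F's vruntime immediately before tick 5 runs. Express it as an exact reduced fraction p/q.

t=0: vr[A=0 C=0] → run A
t=1: vr[A=1024/423 B=0 C=0 F=0 G=0] → run B
t=2: vr[A=1024/423 B=1024/655 C=0 F=0 G=0 H=0] → run C
t=3: vr[A=1024/423 B=1024/655 C=1024/335 F=0 G=0 H=0] → run F
t=4: vr[A=1024/423 B=1024/655 C=1024/335 F=1024/1991 G=0 H=0] → run G
t=5: vr[A=1024/423 B=1024/655 C=1024/335 F=1024/1991 G=1024/1991 H=0] → run H
t=6: vr[A=1024/423 B=1024/655 C=1024/335 F=1024/1991 G=1024/1991 H=1024/1991] → run F
t=7: vr[A=1024/423 B=1024/655 C=1024/335 F=2048/1991 G=1024/1991 H=1024/1991] → run G
t=8: vr[A=1024/423 B=1024/655 C=1024/335 F=2048/1991 G=2048/1991 H=1024/1991] → run H
t=9: vr[A=1024/423 B=1024/655 C=1024/335 F=2048/1991 G=2048/1991 H=2048/1991] → run F
t=10: vr[A=1024/423 B=1024/655 C=1024/335 G=2048/1991 H=2048/1991] → run G
t=11: vr[A=1024/423 B=1024/655 C=1024/335 G=3072/1991 H=2048/1991] → run H
t=12: vr[A=1024/423 B=1024/655 C=1024/335 G=3072/1991 H=3072/1991] → run G
t=13: vr[A=1024/423 B=1024/655 C=1024/335 H=3072/1991] → run H
t=14: vr[A=1024/423 B=1024/655 C=1024/335 H=4096/1991] → run B
t=15: vr[A=1024/423 B=2048/655 C=1024/335 H=4096/1991] → run H
t=16: vr[A=1024/423 B=2048/655 C=1024/335 H=5120/1991] → run A
t=17: vr[A=2048/423 B=2048/655 C=1024/335 H=5120/1991] → run H
t=18: vr[A=2048/423 B=2048/655 C=1024/335 H=6144/1991] → run C
t=19: vr[A=2048/423 B=2048/655 C=2048/335 H=6144/1991] → run H
t=20: vr[A=2048/423 B=2048/655 C=2048/335 H=7168/1991] → run B
t=21: vr[A=2048/423 B=3072/655 C=2048/335 H=7168/1991] → run H
t=22: vr[A=2048/423 B=3072/655 C=2048/335] → run B
t=23: vr[A=2048/423 B=4096/655 C=2048/335] → run A
t=24: vr[A=1024/141 B=4096/655 C=2048/335] → run C
t=25: vr[A=1024/141 B=4096/655 C=3072/335] → run B
t=26: vr[A=1024/141 C=3072/335] → run A
t=27: vr[A=4096/423 C=3072/335] → run C
t=28: vr[A=4096/423 C=4096/335] → run A
t=29: vr[C=4096/335] → run C
t=30: (idle)
t=31: (idle)

vruntime(F, start of tick 5) = 1024/1991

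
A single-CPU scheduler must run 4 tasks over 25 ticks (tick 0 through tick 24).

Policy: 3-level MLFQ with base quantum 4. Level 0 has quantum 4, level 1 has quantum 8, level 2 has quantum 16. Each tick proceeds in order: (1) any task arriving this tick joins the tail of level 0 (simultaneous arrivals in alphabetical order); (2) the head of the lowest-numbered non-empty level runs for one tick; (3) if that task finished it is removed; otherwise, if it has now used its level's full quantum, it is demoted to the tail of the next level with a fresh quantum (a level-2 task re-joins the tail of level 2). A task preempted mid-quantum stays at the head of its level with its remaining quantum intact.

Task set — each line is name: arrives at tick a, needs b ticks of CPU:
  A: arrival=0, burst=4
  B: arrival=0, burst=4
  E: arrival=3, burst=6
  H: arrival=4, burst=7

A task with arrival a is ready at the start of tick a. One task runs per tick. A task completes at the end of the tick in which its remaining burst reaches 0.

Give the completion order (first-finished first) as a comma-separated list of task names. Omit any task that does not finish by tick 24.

t=0: L0/L1/L2 = AB/-/- → run A
t=1: L0/L1/L2 = AB/-/- → run A
t=2: L0/L1/L2 = AB/-/- → run A
t=3: L0/L1/L2 = ABE/-/- → run A
t=4: L0/L1/L2 = BEH/-/- → run B
t=5: L0/L1/L2 = BEH/-/- → run B
t=6: L0/L1/L2 = BEH/-/- → run B
t=7: L0/L1/L2 = BEH/-/- → run B
t=8: L0/L1/L2 = EH/-/- → run E
t=9: L0/L1/L2 = EH/-/- → run E
t=10: L0/L1/L2 = EH/-/- → run E
t=11: L0/L1/L2 = EH/-/- → run E
t=12: L0/L1/L2 = H/E/- → run H
t=13: L0/L1/L2 = H/E/- → run H
t=14: L0/L1/L2 = H/E/- → run H
t=15: L0/L1/L2 = H/E/- → run H
t=16: L0/L1/L2 = -/EH/- → run E
t=17: L0/L1/L2 = -/EH/- → run E
t=18: L0/L1/L2 = -/H/- → run H
t=19: L0/L1/L2 = -/H/- → run H
t=20: L0/L1/L2 = -/H/- → run H
t=21: (idle)
t=22: (idle)
t=23: (idle)
t=24: (idle)

completion order = A, B, E, H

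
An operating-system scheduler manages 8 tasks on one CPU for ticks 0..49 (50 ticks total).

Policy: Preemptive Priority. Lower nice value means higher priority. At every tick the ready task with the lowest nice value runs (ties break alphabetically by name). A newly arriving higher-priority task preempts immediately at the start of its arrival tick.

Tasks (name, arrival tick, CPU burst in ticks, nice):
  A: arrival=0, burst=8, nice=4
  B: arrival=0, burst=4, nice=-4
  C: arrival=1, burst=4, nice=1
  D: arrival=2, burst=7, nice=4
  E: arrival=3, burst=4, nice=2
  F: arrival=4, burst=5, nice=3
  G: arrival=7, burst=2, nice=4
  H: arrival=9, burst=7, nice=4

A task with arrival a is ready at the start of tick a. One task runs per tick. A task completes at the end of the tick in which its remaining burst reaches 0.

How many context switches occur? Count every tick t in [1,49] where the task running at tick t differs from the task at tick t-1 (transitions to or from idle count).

context switches = 8

t=0: ready={A,B} → run B
t=1: ready={A,B,C} → run B
t=2: ready={A,B,C,D} → run B
t=3: ready={A,B,C,D,E} → run B
t=4: ready={A,C,D,E,F} → run C
t=5: ready={A,C,D,E,F} → run C
t=6: ready={A,C,D,E,F} → run C
t=7: ready={A,C,D,E,F,G} → run C
t=8: ready={A,D,E,F,G} → run E
t=9: ready={A,D,E,F,G,H} → run E
t=10: ready={A,D,E,F,G,H} → run E
t=11: ready={A,D,E,F,G,H} → run E
t=12: ready={A,D,F,G,H} → run F
t=13: ready={A,D,F,G,H} → run F
t=14: ready={A,D,F,G,H} → run F
t=15: ready={A,D,F,G,H} → run F
t=16: ready={A,D,F,G,H} → run F
t=17: ready={A,D,G,H} → run A
t=18: ready={A,D,G,H} → run A
t=19: ready={A,D,G,H} → run A
t=20: ready={A,D,G,H} → run A
t=21: ready={A,D,G,H} → run A
t=22: ready={A,D,G,H} → run A
t=23: ready={A,D,G,H} → run A
t=24: ready={A,D,G,H} → run A
t=25: ready={D,G,H} → run D
t=26: ready={D,G,H} → run D
t=27: ready={D,G,H} → run D
t=28: ready={D,G,H} → run D
t=29: ready={D,G,H} → run D
t=30: ready={D,G,H} → run D
t=31: ready={D,G,H} → run D
t=32: ready={G,H} → run G
t=33: ready={G,H} → run G
t=34: ready={H} → run H
t=35: ready={H} → run H
t=36: ready={H} → run H
t=37: ready={H} → run H
t=38: ready={H} → run H
t=39: ready={H} → run H
t=40: ready={H} → run H
t=41: (idle)
t=42: (idle)
t=43: (idle)
t=44: (idle)
t=45: (idle)
t=46: (idle)
t=47: (idle)
t=48: (idle)
t=49: (idle)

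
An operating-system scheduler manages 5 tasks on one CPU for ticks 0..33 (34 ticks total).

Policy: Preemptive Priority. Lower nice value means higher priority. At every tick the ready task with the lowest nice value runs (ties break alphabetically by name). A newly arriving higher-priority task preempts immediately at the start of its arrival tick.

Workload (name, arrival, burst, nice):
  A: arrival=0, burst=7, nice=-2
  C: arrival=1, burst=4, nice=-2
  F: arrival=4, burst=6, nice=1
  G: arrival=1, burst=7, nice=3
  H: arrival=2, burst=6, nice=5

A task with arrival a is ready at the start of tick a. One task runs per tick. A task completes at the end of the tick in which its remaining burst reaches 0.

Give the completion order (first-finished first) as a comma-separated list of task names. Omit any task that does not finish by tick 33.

t=0: ready={A} → run A
t=1: ready={A,C,G} → run A
t=2: ready={A,C,G,H} → run A
t=3: ready={A,C,G,H} → run A
t=4: ready={A,C,F,G,H} → run A
t=5: ready={A,C,F,G,H} → run A
t=6: ready={A,C,F,G,H} → run A
t=7: ready={C,F,G,H} → run C
t=8: ready={C,F,G,H} → run C
t=9: ready={C,F,G,H} → run C
t=10: ready={C,F,G,H} → run C
t=11: ready={F,G,H} → run F
t=12: ready={F,G,H} → run F
t=13: ready={F,G,H} → run F
t=14: ready={F,G,H} → run F
t=15: ready={F,G,H} → run F
t=16: ready={F,G,H} → run F
t=17: ready={G,H} → run G
t=18: ready={G,H} → run G
t=19: ready={G,H} → run G
t=20: ready={G,H} → run G
t=21: ready={G,H} → run G
t=22: ready={G,H} → run G
t=23: ready={G,H} → run G
t=24: ready={H} → run H
t=25: ready={H} → run H
t=26: ready={H} → run H
t=27: ready={H} → run H
t=28: ready={H} → run H
t=29: ready={H} → run H
t=30: (idle)
t=31: (idle)
t=32: (idle)
t=33: (idle)

completion order = A, C, F, G, H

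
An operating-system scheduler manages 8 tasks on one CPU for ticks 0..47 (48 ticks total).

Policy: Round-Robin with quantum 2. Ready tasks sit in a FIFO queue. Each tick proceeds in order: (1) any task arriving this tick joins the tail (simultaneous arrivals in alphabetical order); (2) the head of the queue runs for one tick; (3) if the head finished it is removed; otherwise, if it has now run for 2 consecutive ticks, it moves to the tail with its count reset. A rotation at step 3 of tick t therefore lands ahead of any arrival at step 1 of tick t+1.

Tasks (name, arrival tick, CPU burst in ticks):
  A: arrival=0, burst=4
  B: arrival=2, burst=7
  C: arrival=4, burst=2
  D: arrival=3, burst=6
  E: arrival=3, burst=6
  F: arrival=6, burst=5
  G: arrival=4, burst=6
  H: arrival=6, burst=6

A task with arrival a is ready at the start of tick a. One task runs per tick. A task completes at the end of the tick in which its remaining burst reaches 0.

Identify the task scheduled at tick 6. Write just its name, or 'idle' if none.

running at tick 6 = D

t=0: queue=[A] q_used=0 → run A
t=1: queue=[A] q_used=1 → run A
t=2: queue=[A,B] q_used=0 → run A
t=3: queue=[A,B,D,E] q_used=1 → run A
t=4: queue=[B,D,E,C,G] q_used=0 → run B
t=5: queue=[B,D,E,C,G] q_used=1 → run B
t=6: queue=[D,E,C,G,B,F,H] q_used=0 → run D
t=7: queue=[D,E,C,G,B,F,H] q_used=1 → run D
t=8: queue=[E,C,G,B,F,H,D] q_used=0 → run E
t=9: queue=[E,C,G,B,F,H,D] q_used=1 → run E
t=10: queue=[C,G,B,F,H,D,E] q_used=0 → run C
t=11: queue=[C,G,B,F,H,D,E] q_used=1 → run C
t=12: queue=[G,B,F,H,D,E] q_used=0 → run G
t=13: queue=[G,B,F,H,D,E] q_used=1 → run G
t=14: queue=[B,F,H,D,E,G] q_used=0 → run B
t=15: queue=[B,F,H,D,E,G] q_used=1 → run B
t=16: queue=[F,H,D,E,G,B] q_used=0 → run F
t=17: queue=[F,H,D,E,G,B] q_used=1 → run F
t=18: queue=[H,D,E,G,B,F] q_used=0 → run H
t=19: queue=[H,D,E,G,B,F] q_used=1 → run H
t=20: queue=[D,E,G,B,F,H] q_used=0 → run D
t=21: queue=[D,E,G,B,F,H] q_used=1 → run D
t=22: queue=[E,G,B,F,H,D] q_used=0 → run E
t=23: queue=[E,G,B,F,H,D] q_used=1 → run E
t=24: queue=[G,B,F,H,D,E] q_used=0 → run G
t=25: queue=[G,B,F,H,D,E] q_used=1 → run G
t=26: queue=[B,F,H,D,E,G] q_used=0 → run B
t=27: queue=[B,F,H,D,E,G] q_used=1 → run B
t=28: queue=[F,H,D,E,G,B] q_used=0 → run F
t=29: queue=[F,H,D,E,G,B] q_used=1 → run F
t=30: queue=[H,D,E,G,B,F] q_used=0 → run H
t=31: queue=[H,D,E,G,B,F] q_used=1 → run H
t=32: queue=[D,E,G,B,F,H] q_used=0 → run D
t=33: queue=[D,E,G,B,F,H] q_used=1 → run D
t=34: queue=[E,G,B,F,H] q_used=0 → run E
t=35: queue=[E,G,B,F,H] q_used=1 → run E
t=36: queue=[G,B,F,H] q_used=0 → run G
t=37: queue=[G,B,F,H] q_used=1 → run G
t=38: queue=[B,F,H] q_used=0 → run B
t=39: queue=[F,H] q_used=0 → run F
t=40: queue=[H] q_used=0 → run H
t=41: queue=[H] q_used=1 → run H
t=42: (idle)
t=43: (idle)
t=44: (idle)
t=45: (idle)
t=46: (idle)
t=47: (idle)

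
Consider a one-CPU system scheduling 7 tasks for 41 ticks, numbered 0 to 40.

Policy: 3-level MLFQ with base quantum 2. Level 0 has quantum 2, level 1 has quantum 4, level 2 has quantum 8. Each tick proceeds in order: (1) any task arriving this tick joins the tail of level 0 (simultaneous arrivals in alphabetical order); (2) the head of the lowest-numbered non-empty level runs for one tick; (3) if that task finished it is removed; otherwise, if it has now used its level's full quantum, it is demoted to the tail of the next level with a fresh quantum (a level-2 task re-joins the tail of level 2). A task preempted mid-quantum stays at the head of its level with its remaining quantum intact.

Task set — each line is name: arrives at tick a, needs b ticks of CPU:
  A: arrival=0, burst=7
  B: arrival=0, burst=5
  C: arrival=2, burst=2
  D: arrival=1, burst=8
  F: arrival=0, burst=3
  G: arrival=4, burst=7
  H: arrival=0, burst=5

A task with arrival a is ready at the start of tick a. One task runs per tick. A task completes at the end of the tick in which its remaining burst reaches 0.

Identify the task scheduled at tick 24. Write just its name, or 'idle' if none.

running at tick 24 = H

t=0: L0/L1/L2 = ABFH/-/- → run A
t=1: L0/L1/L2 = ABFHD/-/- → run A
t=2: L0/L1/L2 = BFHDC/A/- → run B
t=3: L0/L1/L2 = BFHDC/A/- → run B
t=4: L0/L1/L2 = FHDCG/AB/- → run F
t=5: L0/L1/L2 = FHDCG/AB/- → run F
t=6: L0/L1/L2 = HDCG/ABF/- → run H
t=7: L0/L1/L2 = HDCG/ABF/- → run H
t=8: L0/L1/L2 = DCG/ABFH/- → run D
t=9: L0/L1/L2 = DCG/ABFH/- → run D
t=10: L0/L1/L2 = CG/ABFHD/- → run C
t=11: L0/L1/L2 = CG/ABFHD/- → run C
t=12: L0/L1/L2 = G/ABFHD/- → run G
t=13: L0/L1/L2 = G/ABFHD/- → run G
t=14: L0/L1/L2 = -/ABFHDG/- → run A
t=15: L0/L1/L2 = -/ABFHDG/- → run A
t=16: L0/L1/L2 = -/ABFHDG/- → run A
t=17: L0/L1/L2 = -/ABFHDG/- → run A
t=18: L0/L1/L2 = -/BFHDG/A → run B
t=19: L0/L1/L2 = -/BFHDG/A → run B
t=20: L0/L1/L2 = -/BFHDG/A → run B
t=21: L0/L1/L2 = -/FHDG/A → run F
t=22: L0/L1/L2 = -/HDG/A → run H
t=23: L0/L1/L2 = -/HDG/A → run H
t=24: L0/L1/L2 = -/HDG/A → run H
t=25: L0/L1/L2 = -/DG/A → run D
t=26: L0/L1/L2 = -/DG/A → run D
t=27: L0/L1/L2 = -/DG/A → run D
t=28: L0/L1/L2 = -/DG/A → run D
t=29: L0/L1/L2 = -/G/AD → run G
t=30: L0/L1/L2 = -/G/AD → run G
t=31: L0/L1/L2 = -/G/AD → run G
t=32: L0/L1/L2 = -/G/AD → run G
t=33: L0/L1/L2 = -/-/ADG → run A
t=34: L0/L1/L2 = -/-/DG → run D
t=35: L0/L1/L2 = -/-/DG → run D
t=36: L0/L1/L2 = -/-/G → run G
t=37: (idle)
t=38: (idle)
t=39: (idle)
t=40: (idle)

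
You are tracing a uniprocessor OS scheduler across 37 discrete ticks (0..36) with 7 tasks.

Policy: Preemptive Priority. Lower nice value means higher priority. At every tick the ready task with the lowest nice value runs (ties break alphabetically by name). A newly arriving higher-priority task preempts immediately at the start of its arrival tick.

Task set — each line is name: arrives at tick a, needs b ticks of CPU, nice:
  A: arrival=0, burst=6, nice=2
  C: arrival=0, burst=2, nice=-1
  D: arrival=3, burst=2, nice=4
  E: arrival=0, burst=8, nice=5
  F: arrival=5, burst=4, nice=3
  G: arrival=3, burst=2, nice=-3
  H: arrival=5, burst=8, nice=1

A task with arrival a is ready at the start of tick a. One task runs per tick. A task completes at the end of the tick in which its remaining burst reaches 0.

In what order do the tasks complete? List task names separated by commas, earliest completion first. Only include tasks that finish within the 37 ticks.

t=0: ready={A,C,E} → run C
t=1: ready={A,C,E} → run C
t=2: ready={A,E} → run A
t=3: ready={A,D,E,G} → run G
t=4: ready={A,D,E,G} → run G
t=5: ready={A,D,E,F,H} → run H
t=6: ready={A,D,E,F,H} → run H
t=7: ready={A,D,E,F,H} → run H
t=8: ready={A,D,E,F,H} → run H
t=9: ready={A,D,E,F,H} → run H
t=10: ready={A,D,E,F,H} → run H
t=11: ready={A,D,E,F,H} → run H
t=12: ready={A,D,E,F,H} → run H
t=13: ready={A,D,E,F} → run A
t=14: ready={A,D,E,F} → run A
t=15: ready={A,D,E,F} → run A
t=16: ready={A,D,E,F} → run A
t=17: ready={A,D,E,F} → run A
t=18: ready={D,E,F} → run F
t=19: ready={D,E,F} → run F
t=20: ready={D,E,F} → run F
t=21: ready={D,E,F} → run F
t=22: ready={D,E} → run D
t=23: ready={D,E} → run D
t=24: ready={E} → run E
t=25: ready={E} → run E
t=26: ready={E} → run E
t=27: ready={E} → run E
t=28: ready={E} → run E
t=29: ready={E} → run E
t=30: ready={E} → run E
t=31: ready={E} → run E
t=32: (idle)
t=33: (idle)
t=34: (idle)
t=35: (idle)
t=36: (idle)

completion order = C, G, H, A, F, D, E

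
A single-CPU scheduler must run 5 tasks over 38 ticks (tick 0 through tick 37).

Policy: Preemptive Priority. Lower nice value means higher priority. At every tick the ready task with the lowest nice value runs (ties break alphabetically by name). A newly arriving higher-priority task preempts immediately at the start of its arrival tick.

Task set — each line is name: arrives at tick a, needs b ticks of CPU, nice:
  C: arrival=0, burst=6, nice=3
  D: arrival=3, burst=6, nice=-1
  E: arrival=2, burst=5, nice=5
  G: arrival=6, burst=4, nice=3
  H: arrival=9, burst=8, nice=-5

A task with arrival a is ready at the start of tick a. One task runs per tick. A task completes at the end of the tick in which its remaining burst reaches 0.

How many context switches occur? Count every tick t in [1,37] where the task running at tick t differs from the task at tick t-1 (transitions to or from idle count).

t=0: ready={C} → run C
t=1: ready={C} → run C
t=2: ready={C,E} → run C
t=3: ready={C,D,E} → run D
t=4: ready={C,D,E} → run D
t=5: ready={C,D,E} → run D
t=6: ready={C,D,E,G} → run D
t=7: ready={C,D,E,G} → run D
t=8: ready={C,D,E,G} → run D
t=9: ready={C,E,G,H} → run H
t=10: ready={C,E,G,H} → run H
t=11: ready={C,E,G,H} → run H
t=12: ready={C,E,G,H} → run H
t=13: ready={C,E,G,H} → run H
t=14: ready={C,E,G,H} → run H
t=15: ready={C,E,G,H} → run H
t=16: ready={C,E,G,H} → run H
t=17: ready={C,E,G} → run C
t=18: ready={C,E,G} → run C
t=19: ready={C,E,G} → run C
t=20: ready={E,G} → run G
t=21: ready={E,G} → run G
t=22: ready={E,G} → run G
t=23: ready={E,G} → run G
t=24: ready={E} → run E
t=25: ready={E} → run E
t=26: ready={E} → run E
t=27: ready={E} → run E
t=28: ready={E} → run E
t=29: (idle)
t=30: (idle)
t=31: (idle)
t=32: (idle)
t=33: (idle)
t=34: (idle)
t=35: (idle)
t=36: (idle)
t=37: (idle)

context switches = 6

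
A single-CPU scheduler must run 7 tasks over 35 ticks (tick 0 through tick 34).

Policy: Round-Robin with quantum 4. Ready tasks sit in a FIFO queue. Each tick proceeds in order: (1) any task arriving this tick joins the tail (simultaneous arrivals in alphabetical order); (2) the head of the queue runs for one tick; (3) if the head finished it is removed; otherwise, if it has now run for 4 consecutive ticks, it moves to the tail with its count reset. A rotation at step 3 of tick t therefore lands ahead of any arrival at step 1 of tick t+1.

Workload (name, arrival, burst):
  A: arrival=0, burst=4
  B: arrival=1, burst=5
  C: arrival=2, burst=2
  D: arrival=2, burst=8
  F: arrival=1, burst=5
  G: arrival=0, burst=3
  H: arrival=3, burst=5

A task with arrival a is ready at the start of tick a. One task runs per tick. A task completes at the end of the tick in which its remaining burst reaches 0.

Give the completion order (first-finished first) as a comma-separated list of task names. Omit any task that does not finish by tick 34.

t=0: queue=[A,G] q_used=0 → run A
t=1: queue=[A,G,B,F] q_used=1 → run A
t=2: queue=[A,G,B,F,C,D] q_used=2 → run A
t=3: queue=[A,G,B,F,C,D,H] q_used=3 → run A
t=4: queue=[G,B,F,C,D,H] q_used=0 → run G
t=5: queue=[G,B,F,C,D,H] q_used=1 → run G
t=6: queue=[G,B,F,C,D,H] q_used=2 → run G
t=7: queue=[B,F,C,D,H] q_used=0 → run B
t=8: queue=[B,F,C,D,H] q_used=1 → run B
t=9: queue=[B,F,C,D,H] q_used=2 → run B
t=10: queue=[B,F,C,D,H] q_used=3 → run B
t=11: queue=[F,C,D,H,B] q_used=0 → run F
t=12: queue=[F,C,D,H,B] q_used=1 → run F
t=13: queue=[F,C,D,H,B] q_used=2 → run F
t=14: queue=[F,C,D,H,B] q_used=3 → run F
t=15: queue=[C,D,H,B,F] q_used=0 → run C
t=16: queue=[C,D,H,B,F] q_used=1 → run C
t=17: queue=[D,H,B,F] q_used=0 → run D
t=18: queue=[D,H,B,F] q_used=1 → run D
t=19: queue=[D,H,B,F] q_used=2 → run D
t=20: queue=[D,H,B,F] q_used=3 → run D
t=21: queue=[H,B,F,D] q_used=0 → run H
t=22: queue=[H,B,F,D] q_used=1 → run H
t=23: queue=[H,B,F,D] q_used=2 → run H
t=24: queue=[H,B,F,D] q_used=3 → run H
t=25: queue=[B,F,D,H] q_used=0 → run B
t=26: queue=[F,D,H] q_used=0 → run F
t=27: queue=[D,H] q_used=0 → run D
t=28: queue=[D,H] q_used=1 → run D
t=29: queue=[D,H] q_used=2 → run D
t=30: queue=[D,H] q_used=3 → run D
t=31: queue=[H] q_used=0 → run H
t=32: (idle)
t=33: (idle)
t=34: (idle)

completion order = A, G, C, B, F, D, H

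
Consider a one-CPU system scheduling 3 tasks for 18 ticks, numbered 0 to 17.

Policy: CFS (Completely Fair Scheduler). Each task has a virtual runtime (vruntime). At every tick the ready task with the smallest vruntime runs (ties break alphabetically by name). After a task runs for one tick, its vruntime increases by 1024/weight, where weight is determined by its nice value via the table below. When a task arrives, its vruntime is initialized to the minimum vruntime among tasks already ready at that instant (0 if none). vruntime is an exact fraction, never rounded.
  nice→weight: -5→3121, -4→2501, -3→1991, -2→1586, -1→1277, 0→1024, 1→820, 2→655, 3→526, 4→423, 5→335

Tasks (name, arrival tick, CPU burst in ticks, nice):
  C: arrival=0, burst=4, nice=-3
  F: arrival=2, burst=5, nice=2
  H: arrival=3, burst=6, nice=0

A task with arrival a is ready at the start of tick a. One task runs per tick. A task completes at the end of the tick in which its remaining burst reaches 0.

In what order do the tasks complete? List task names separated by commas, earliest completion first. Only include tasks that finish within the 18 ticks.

completion order = C, H, F

t=0: vr[C=0] → run C
t=1: vr[C=1024/1991] → run C
t=2: vr[C=2048/1991 F=2048/1991] → run C
t=3: vr[C=3072/1991 F=2048/1991 H=2048/1991] → run F
t=4: vr[C=3072/1991 F=3380224/1304105 H=2048/1991] → run H
t=5: vr[C=3072/1991 F=3380224/1304105 H=4039/1991] → run C
t=6: vr[F=3380224/1304105 H=4039/1991] → run H
t=7: vr[F=3380224/1304105 H=6030/1991] → run F
t=8: vr[F=5419008/1304105 H=6030/1991] → run H
t=9: vr[F=5419008/1304105 H=8021/1991] → run H
t=10: vr[F=5419008/1304105 H=10012/1991] → run F
t=11: vr[F=7457792/1304105 H=10012/1991] → run H
t=12: vr[F=7457792/1304105 H=12003/1991] → run F
t=13: vr[F=9496576/1304105 H=12003/1991] → run H
t=14: vr[F=9496576/1304105] → run F
t=15: (idle)
t=16: (idle)
t=17: (idle)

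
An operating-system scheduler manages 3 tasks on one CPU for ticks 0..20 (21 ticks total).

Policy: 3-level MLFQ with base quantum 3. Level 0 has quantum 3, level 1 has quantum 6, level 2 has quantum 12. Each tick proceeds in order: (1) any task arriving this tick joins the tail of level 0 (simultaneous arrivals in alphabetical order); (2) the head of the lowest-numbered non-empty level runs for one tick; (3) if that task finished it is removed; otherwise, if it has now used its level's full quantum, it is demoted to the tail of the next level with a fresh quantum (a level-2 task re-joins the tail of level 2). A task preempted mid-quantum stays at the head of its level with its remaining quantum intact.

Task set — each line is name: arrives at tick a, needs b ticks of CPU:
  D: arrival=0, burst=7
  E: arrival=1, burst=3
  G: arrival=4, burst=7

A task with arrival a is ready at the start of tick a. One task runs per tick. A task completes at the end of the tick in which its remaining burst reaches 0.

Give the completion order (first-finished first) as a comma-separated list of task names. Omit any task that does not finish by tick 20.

completion order = E, D, G

t=0: L0/L1/L2 = D/-/- → run D
t=1: L0/L1/L2 = DE/-/- → run D
t=2: L0/L1/L2 = DE/-/- → run D
t=3: L0/L1/L2 = E/D/- → run E
t=4: L0/L1/L2 = EG/D/- → run E
t=5: L0/L1/L2 = EG/D/- → run E
t=6: L0/L1/L2 = G/D/- → run G
t=7: L0/L1/L2 = G/D/- → run G
t=8: L0/L1/L2 = G/D/- → run G
t=9: L0/L1/L2 = -/DG/- → run D
t=10: L0/L1/L2 = -/DG/- → run D
t=11: L0/L1/L2 = -/DG/- → run D
t=12: L0/L1/L2 = -/DG/- → run D
t=13: L0/L1/L2 = -/G/- → run G
t=14: L0/L1/L2 = -/G/- → run G
t=15: L0/L1/L2 = -/G/- → run G
t=16: L0/L1/L2 = -/G/- → run G
t=17: (idle)
t=18: (idle)
t=19: (idle)
t=20: (idle)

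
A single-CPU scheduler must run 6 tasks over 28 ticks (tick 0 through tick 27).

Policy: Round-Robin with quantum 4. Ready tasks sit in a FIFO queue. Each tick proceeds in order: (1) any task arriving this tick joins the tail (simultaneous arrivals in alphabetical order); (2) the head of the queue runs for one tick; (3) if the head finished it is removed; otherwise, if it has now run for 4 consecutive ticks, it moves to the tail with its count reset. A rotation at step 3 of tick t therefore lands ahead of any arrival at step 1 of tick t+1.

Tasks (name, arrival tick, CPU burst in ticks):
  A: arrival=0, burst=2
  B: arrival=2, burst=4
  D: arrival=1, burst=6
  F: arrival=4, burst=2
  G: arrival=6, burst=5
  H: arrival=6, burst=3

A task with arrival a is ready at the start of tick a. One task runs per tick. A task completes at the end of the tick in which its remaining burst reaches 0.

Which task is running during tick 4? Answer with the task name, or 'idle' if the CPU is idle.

running at tick 4 = D

t=0: queue=[A] q_used=0 → run A
t=1: queue=[A,D] q_used=1 → run A
t=2: queue=[D,B] q_used=0 → run D
t=3: queue=[D,B] q_used=1 → run D
t=4: queue=[D,B,F] q_used=2 → run D
t=5: queue=[D,B,F] q_used=3 → run D
t=6: queue=[B,F,D,G,H] q_used=0 → run B
t=7: queue=[B,F,D,G,H] q_used=1 → run B
t=8: queue=[B,F,D,G,H] q_used=2 → run B
t=9: queue=[B,F,D,G,H] q_used=3 → run B
t=10: queue=[F,D,G,H] q_used=0 → run F
t=11: queue=[F,D,G,H] q_used=1 → run F
t=12: queue=[D,G,H] q_used=0 → run D
t=13: queue=[D,G,H] q_used=1 → run D
t=14: queue=[G,H] q_used=0 → run G
t=15: queue=[G,H] q_used=1 → run G
t=16: queue=[G,H] q_used=2 → run G
t=17: queue=[G,H] q_used=3 → run G
t=18: queue=[H,G] q_used=0 → run H
t=19: queue=[H,G] q_used=1 → run H
t=20: queue=[H,G] q_used=2 → run H
t=21: queue=[G] q_used=0 → run G
t=22: (idle)
t=23: (idle)
t=24: (idle)
t=25: (idle)
t=26: (idle)
t=27: (idle)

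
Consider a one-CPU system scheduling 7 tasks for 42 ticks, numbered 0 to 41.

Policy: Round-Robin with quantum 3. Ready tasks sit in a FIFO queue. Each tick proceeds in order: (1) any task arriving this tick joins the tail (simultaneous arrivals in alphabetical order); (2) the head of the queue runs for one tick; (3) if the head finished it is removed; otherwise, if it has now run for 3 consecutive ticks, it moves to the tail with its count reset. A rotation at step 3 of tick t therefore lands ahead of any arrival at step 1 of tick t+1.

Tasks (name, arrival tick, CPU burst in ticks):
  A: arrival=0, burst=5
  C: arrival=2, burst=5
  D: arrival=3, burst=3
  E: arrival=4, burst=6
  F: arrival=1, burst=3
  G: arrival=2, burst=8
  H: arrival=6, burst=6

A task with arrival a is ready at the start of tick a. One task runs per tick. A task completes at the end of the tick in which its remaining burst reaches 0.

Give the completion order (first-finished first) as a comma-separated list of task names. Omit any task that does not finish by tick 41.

t=0: queue=[A] q_used=0 → run A
t=1: queue=[A,F] q_used=1 → run A
t=2: queue=[A,F,C,G] q_used=2 → run A
t=3: queue=[F,C,G,A,D] q_used=0 → run F
t=4: queue=[F,C,G,A,D,E] q_used=1 → run F
t=5: queue=[F,C,G,A,D,E] q_used=2 → run F
t=6: queue=[C,G,A,D,E,H] q_used=0 → run C
t=7: queue=[C,G,A,D,E,H] q_used=1 → run C
t=8: queue=[C,G,A,D,E,H] q_used=2 → run C
t=9: queue=[G,A,D,E,H,C] q_used=0 → run G
t=10: queue=[G,A,D,E,H,C] q_used=1 → run G
t=11: queue=[G,A,D,E,H,C] q_used=2 → run G
t=12: queue=[A,D,E,H,C,G] q_used=0 → run A
t=13: queue=[A,D,E,H,C,G] q_used=1 → run A
t=14: queue=[D,E,H,C,G] q_used=0 → run D
t=15: queue=[D,E,H,C,G] q_used=1 → run D
t=16: queue=[D,E,H,C,G] q_used=2 → run D
t=17: queue=[E,H,C,G] q_used=0 → run E
t=18: queue=[E,H,C,G] q_used=1 → run E
t=19: queue=[E,H,C,G] q_used=2 → run E
t=20: queue=[H,C,G,E] q_used=0 → run H
t=21: queue=[H,C,G,E] q_used=1 → run H
t=22: queue=[H,C,G,E] q_used=2 → run H
t=23: queue=[C,G,E,H] q_used=0 → run C
t=24: queue=[C,G,E,H] q_used=1 → run C
t=25: queue=[G,E,H] q_used=0 → run G
t=26: queue=[G,E,H] q_used=1 → run G
t=27: queue=[G,E,H] q_used=2 → run G
t=28: queue=[E,H,G] q_used=0 → run E
t=29: queue=[E,H,G] q_used=1 → run E
t=30: queue=[E,H,G] q_used=2 → run E
t=31: queue=[H,G] q_used=0 → run H
t=32: queue=[H,G] q_used=1 → run H
t=33: queue=[H,G] q_used=2 → run H
t=34: queue=[G] q_used=0 → run G
t=35: queue=[G] q_used=1 → run G
t=36: (idle)
t=37: (idle)
t=38: (idle)
t=39: (idle)
t=40: (idle)
t=41: (idle)

completion order = F, A, D, C, E, H, G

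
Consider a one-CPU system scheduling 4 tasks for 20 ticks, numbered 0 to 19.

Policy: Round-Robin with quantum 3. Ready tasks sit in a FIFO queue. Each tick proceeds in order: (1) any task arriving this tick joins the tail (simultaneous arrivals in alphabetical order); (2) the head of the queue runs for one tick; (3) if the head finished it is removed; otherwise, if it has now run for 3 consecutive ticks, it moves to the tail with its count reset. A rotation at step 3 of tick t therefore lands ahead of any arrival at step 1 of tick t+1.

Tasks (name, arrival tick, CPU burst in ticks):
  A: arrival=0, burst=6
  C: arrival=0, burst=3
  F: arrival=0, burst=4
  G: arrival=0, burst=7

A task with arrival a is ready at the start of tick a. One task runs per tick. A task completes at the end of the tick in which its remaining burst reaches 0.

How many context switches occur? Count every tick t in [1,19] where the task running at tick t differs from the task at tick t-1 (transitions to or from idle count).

t=0: queue=[A,C,F,G] q_used=0 → run A
t=1: queue=[A,C,F,G] q_used=1 → run A
t=2: queue=[A,C,F,G] q_used=2 → run A
t=3: queue=[C,F,G,A] q_used=0 → run C
t=4: queue=[C,F,G,A] q_used=1 → run C
t=5: queue=[C,F,G,A] q_used=2 → run C
t=6: queue=[F,G,A] q_used=0 → run F
t=7: queue=[F,G,A] q_used=1 → run F
t=8: queue=[F,G,A] q_used=2 → run F
t=9: queue=[G,A,F] q_used=0 → run G
t=10: queue=[G,A,F] q_used=1 → run G
t=11: queue=[G,A,F] q_used=2 → run G
t=12: queue=[A,F,G] q_used=0 → run A
t=13: queue=[A,F,G] q_used=1 → run A
t=14: queue=[A,F,G] q_used=2 → run A
t=15: queue=[F,G] q_used=0 → run F
t=16: queue=[G] q_used=0 → run G
t=17: queue=[G] q_used=1 → run G
t=18: queue=[G] q_used=2 → run G
t=19: queue=[G] q_used=0 → run G

context switches = 6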